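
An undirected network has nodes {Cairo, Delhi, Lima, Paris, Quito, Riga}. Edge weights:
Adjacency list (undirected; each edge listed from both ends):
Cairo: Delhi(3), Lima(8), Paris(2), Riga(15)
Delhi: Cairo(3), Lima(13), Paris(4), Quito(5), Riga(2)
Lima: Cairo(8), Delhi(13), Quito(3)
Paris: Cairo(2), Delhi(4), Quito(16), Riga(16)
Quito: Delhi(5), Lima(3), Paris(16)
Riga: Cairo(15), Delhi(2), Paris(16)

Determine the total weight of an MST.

15

Kruskal: consider edges lightest-first.
Cairo—Paris (2): add. Components now {Quito} {Cairo,Paris} {Delhi} {Lima} {Riga}
Delhi—Riga (2): add. Components now {Quito} {Cairo,Paris} {Delhi,Riga} {Lima}
Cairo—Delhi (3): add. Components now {Quito} {Cairo,Delhi,Paris,Riga} {Lima}
Lima—Quito (3): add. Components now {Lima,Quito} {Cairo,Delhi,Paris,Riga}
Delhi—Paris (4): skip — Paris and Delhi already connected.
Delhi—Quito (5): add. Components now {Cairo,Delhi,Lima,Paris,Quito,Riga}
MST edges: Cairo—Paris, Delhi—Riga, Cairo—Delhi, Lima—Quito, Delhi—Quito; total weight 2+2+3+3+5 = 15.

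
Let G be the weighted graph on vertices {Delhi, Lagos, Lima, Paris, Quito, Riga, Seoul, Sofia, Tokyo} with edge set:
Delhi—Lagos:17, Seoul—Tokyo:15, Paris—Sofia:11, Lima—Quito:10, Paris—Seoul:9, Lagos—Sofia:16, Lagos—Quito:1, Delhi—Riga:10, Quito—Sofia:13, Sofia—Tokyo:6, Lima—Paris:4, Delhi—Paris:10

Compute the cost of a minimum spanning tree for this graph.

Sort edges by weight, then run Kruskal:
Lagos—Quito (1): add — endpoints in different components.
Lima—Paris (4): add — endpoints in different components.
Sofia—Tokyo (6): add — endpoints in different components.
Paris—Seoul (9): add — endpoints in different components.
Delhi—Paris (10): add — endpoints in different components.
Delhi—Riga (10): add — endpoints in different components.
Lima—Quito (10): add — endpoints in different components.
Paris—Sofia (11): add — endpoints in different components.
MST edges: Lagos—Quito, Lima—Paris, Sofia—Tokyo, Paris—Seoul, Delhi—Paris, Delhi—Riga, Lima—Quito, Paris—Sofia; total weight 1+4+6+9+10+10+10+11 = 61.

61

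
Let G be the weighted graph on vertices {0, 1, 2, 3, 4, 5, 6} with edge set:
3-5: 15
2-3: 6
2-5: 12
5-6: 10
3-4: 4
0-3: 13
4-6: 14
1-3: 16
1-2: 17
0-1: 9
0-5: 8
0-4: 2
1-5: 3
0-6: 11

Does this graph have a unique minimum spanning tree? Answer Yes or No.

Yes

Kruskal's algorithm — process edges by increasing weight (ties by edge label):
0-4 (2): add — endpoints in different components.
1-5 (3): add — endpoints in different components.
3-4 (4): add — endpoints in different components.
2-3 (6): add — endpoints in different components.
0-5 (8): add — endpoints in different components.
0-1 (9): skip — 0 and 1 already connected.
5-6 (10): add — endpoints in different components.
Every non-tree edge has weight strictly greater than the heaviest edge on the tree path between its endpoints, so the MST is unique.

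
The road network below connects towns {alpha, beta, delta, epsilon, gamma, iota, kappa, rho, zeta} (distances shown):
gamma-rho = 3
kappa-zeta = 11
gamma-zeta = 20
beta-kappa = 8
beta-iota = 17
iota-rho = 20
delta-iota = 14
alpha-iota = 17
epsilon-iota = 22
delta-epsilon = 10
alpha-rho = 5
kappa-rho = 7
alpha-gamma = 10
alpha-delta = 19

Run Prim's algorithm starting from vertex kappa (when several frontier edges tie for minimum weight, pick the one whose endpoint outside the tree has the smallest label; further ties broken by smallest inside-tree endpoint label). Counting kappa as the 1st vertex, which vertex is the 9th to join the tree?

epsilon

Prim's algorithm from kappa:
Step 1: cheapest edge leaving the tree is kappa-rho (7); add rho.
Step 2: cheapest edge leaving the tree is gamma-rho (3); add gamma.
Step 3: cheapest edge leaving the tree is alpha-rho (5); add alpha.
Step 4: cheapest edge leaving the tree is beta-kappa (8); add beta.
Step 5: cheapest edge leaving the tree is kappa-zeta (11); add zeta.
Step 6: cheapest edge leaving the tree is alpha-iota (17); add iota.
Step 7: cheapest edge leaving the tree is delta-iota (14); add delta.
Step 8: cheapest edge leaving the tree is delta-epsilon (10); add epsilon.
Vertex order: kappa, rho, gamma, alpha, beta, zeta, iota, delta, epsilon. The 9th vertex is epsilon.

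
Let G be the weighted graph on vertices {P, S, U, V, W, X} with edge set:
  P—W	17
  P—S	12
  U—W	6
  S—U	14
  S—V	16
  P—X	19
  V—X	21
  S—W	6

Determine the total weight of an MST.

59

Prim's algorithm from W:
Step 1: cheapest edge leaving the tree is S—W (6); add S.
Step 2: cheapest edge leaving the tree is U—W (6); add U.
Step 3: cheapest edge leaving the tree is P—S (12); add P.
Step 4: cheapest edge leaving the tree is S—V (16); add V.
Step 5: cheapest edge leaving the tree is P—X (19); add X.
MST edges: S—W, U—W, P—S, S—V, P—X; total weight 6+6+12+16+19 = 59.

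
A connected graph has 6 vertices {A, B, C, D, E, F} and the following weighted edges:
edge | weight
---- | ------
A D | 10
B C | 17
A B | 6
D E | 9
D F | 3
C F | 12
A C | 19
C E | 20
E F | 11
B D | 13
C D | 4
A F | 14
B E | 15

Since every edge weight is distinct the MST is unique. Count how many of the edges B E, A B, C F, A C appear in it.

1

Kruskal's algorithm — process edges by increasing weight (ties by edge label):
D F (3): add — endpoints in different components.
C D (4): add — endpoints in different components.
A B (6): add — endpoints in different components.
D E (9): add — endpoints in different components.
A D (10): add — endpoints in different components.
MST edge set: {D F, C D, A B, D E, A D}.
Of the listed edges, {A B} are in the MST → 1.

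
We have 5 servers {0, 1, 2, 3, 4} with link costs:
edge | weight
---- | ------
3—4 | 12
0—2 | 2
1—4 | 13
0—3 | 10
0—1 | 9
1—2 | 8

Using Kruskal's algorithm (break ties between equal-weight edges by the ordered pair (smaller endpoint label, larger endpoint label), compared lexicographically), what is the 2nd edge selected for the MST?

1-2

Kruskal: consider edges lightest-first.
0—2 (2): add. Components now {0,2} {1} {3} {4}
1—2 (8): add. Components now {0,1,2} {3} {4}
0—1 (9): skip — 0 and 1 already connected.
0—3 (10): add. Components now {0,1,2,3} {4}
3—4 (12): add. Components now {0,1,2,3,4}
The 2nd edge added is 1—2.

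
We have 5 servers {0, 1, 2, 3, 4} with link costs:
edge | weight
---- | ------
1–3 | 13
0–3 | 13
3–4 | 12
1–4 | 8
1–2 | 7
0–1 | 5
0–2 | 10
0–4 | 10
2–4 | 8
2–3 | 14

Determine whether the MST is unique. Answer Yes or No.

No

Sort edges by weight, then run Kruskal:
0–1 (5): add — endpoints in different components.
1–2 (7): add — endpoints in different components.
1–4 (8): add — endpoints in different components.
2–4 (8): skip — 2 and 4 already connected.
0–2 (10): skip — 0 and 2 already connected.
0–4 (10): skip — 0 and 4 already connected.
3–4 (12): add — endpoints in different components.
Non-tree edge 2–4 has weight 8, equal to the heaviest edge on its tree cycle — swapping gives another MST of the same weight. Not unique.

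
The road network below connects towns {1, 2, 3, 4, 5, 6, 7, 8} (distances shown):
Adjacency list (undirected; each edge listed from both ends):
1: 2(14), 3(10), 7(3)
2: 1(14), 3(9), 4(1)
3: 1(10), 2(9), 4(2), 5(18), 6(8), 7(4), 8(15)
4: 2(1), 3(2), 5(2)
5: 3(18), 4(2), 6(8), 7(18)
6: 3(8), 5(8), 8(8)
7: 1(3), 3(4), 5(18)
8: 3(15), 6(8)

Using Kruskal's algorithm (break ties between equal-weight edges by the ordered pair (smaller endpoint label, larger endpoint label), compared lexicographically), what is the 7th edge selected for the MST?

6-8

Sort edges by weight, then run Kruskal:
2–4 (1): add — endpoints in different components.
3–4 (2): add — endpoints in different components.
4–5 (2): add — endpoints in different components.
1–7 (3): add — endpoints in different components.
3–7 (4): add — endpoints in different components.
3–6 (8): add — endpoints in different components.
5–6 (8): skip — 5 and 6 already connected.
6–8 (8): add — endpoints in different components.
The 7th edge added is 6–8.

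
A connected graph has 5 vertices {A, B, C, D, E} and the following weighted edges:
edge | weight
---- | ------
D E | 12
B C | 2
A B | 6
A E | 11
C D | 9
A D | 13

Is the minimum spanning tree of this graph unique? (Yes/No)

Yes

Kruskal's algorithm — process edges by increasing weight (ties by edge label):
B C (2): add — endpoints in different components.
A B (6): add — endpoints in different components.
C D (9): add — endpoints in different components.
A E (11): add — endpoints in different components.
Every non-tree edge has weight strictly greater than the heaviest edge on the tree path between its endpoints, so the MST is unique.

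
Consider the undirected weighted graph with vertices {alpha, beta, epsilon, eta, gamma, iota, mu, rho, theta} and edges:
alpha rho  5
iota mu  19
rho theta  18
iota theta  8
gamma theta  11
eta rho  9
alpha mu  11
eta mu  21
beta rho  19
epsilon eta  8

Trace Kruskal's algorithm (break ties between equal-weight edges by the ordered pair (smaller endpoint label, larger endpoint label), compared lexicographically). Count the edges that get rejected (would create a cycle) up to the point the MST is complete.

0

Sort edges by weight, then run Kruskal:
alpha rho (5): add — endpoints in different components.
epsilon eta (8): add — endpoints in different components.
iota theta (8): add — endpoints in different components.
eta rho (9): add — endpoints in different components.
alpha mu (11): add — endpoints in different components.
gamma theta (11): add — endpoints in different components.
rho theta (18): add — endpoints in different components.
beta rho (19): add — endpoints in different components.
Edges rejected before the tree was complete: 0.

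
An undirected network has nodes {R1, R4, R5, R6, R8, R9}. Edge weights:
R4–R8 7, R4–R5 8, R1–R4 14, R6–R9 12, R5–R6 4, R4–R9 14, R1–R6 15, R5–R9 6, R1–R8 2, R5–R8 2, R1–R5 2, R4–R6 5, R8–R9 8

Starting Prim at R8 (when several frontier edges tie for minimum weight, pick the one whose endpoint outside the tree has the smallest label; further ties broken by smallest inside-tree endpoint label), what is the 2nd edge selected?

Prim's algorithm from R8:
Step 1: cheapest edge leaving the tree is R1–R8 (2); add R1.
Step 2: cheapest edge leaving the tree is R1–R5 (2); add R5.
Step 3: cheapest edge leaving the tree is R5–R6 (4); add R6.
Step 4: cheapest edge leaving the tree is R4–R6 (5); add R4.
Step 5: cheapest edge leaving the tree is R5–R9 (6); add R9.
The 2nd edge added is R1–R5.

R1-R5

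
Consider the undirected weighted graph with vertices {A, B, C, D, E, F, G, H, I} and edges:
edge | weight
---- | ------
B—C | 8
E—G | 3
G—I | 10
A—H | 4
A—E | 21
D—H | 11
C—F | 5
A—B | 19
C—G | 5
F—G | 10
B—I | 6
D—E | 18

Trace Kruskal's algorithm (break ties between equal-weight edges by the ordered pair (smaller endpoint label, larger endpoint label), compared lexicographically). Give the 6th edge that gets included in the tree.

B-C

Kruskal: consider edges lightest-first.
E—G (3): add — endpoints in different components.
A—H (4): add — endpoints in different components.
C—F (5): add — endpoints in different components.
C—G (5): add — endpoints in different components.
B—I (6): add — endpoints in different components.
B—C (8): add — endpoints in different components.
F—G (10): skip — F and G already connected.
G—I (10): skip — G and I already connected.
D—H (11): add — endpoints in different components.
D—E (18): add — endpoints in different components.
The 6th edge added is B—C.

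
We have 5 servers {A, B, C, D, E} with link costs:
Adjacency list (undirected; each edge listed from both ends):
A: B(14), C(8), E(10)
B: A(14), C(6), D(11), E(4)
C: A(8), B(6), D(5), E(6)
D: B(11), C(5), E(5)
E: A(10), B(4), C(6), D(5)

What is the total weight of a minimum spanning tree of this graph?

Kruskal: consider edges lightest-first.
B–E (4): add. Components now {A} {B,E} {C} {D}
C–D (5): add. Components now {A} {B,E} {C,D}
D–E (5): add. Components now {A} {B,C,D,E}
B–C (6): skip — B and C already connected.
C–E (6): skip — C and E already connected.
A–C (8): add. Components now {A,B,C,D,E}
MST edges: B–E, C–D, D–E, A–C; total weight 4+5+5+8 = 22.

22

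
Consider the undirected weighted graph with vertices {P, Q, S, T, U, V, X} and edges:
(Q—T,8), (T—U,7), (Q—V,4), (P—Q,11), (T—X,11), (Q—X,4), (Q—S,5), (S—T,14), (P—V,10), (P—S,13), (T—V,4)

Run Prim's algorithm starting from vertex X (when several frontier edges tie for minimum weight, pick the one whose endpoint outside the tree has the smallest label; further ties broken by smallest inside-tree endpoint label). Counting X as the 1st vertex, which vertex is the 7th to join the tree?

Prim, starting at X.
Step 1: frontier [Q—X 4, T—X 11] → take Q—X (4); add Q.
Step 2: frontier [Q—V 4, Q—S 5, Q—T 8, P—Q 11, T—X 11] → take Q—V (4); add V.
Step 3: frontier [Q—S 5, Q—T 8, P—Q 11, T—V 4, P—V 10, T—X 11] → take T—V (4); add T.
Step 4: frontier [Q—S 5, P—Q 11, T—U 7, S—T 14, P—V 10] → take Q—S (5); add S.
Step 5: frontier [P—Q 11, P—S 13, T—U 7, P—V 10] → take T—U (7); add U.
Step 6: frontier [P—Q 11, P—S 13, P—V 10] → take P—V (10); add P.
Vertex order: X, Q, V, T, S, U, P. The 7th vertex is P.

P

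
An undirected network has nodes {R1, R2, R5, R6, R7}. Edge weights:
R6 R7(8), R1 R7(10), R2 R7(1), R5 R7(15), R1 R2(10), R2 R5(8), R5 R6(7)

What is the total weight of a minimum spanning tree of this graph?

26

Prim, starting at R6.
Step 1: frontier [R5 R6 7, R6 R7 8] → take R5 R6 (7); add R5.
Step 2: frontier [R2 R5 8, R5 R7 15, R6 R7 8] → take R2 R5 (8); add R2.
Step 3: frontier [R2 R7 1, R1 R2 10, R5 R7 15, R6 R7 8] → take R2 R7 (1); add R7.
Step 4: frontier [R1 R2 10, R1 R7 10] → take R1 R2 (10); add R1.
MST edges: R5 R6, R2 R5, R2 R7, R1 R2; total weight 7+8+1+10 = 26.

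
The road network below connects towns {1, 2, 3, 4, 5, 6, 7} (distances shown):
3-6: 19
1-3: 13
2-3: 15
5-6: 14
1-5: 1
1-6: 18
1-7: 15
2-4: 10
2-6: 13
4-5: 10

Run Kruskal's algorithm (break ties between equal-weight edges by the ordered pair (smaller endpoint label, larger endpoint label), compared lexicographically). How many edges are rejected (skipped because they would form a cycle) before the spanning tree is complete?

1

Kruskal's algorithm — process edges by increasing weight (ties by edge label):
1-5 (1): add — endpoints in different components.
2-4 (10): add — endpoints in different components.
4-5 (10): add — endpoints in different components.
1-3 (13): add — endpoints in different components.
2-6 (13): add — endpoints in different components.
5-6 (14): skip — 5 and 6 already connected.
1-7 (15): add — endpoints in different components.
Edges rejected before the tree was complete: 1.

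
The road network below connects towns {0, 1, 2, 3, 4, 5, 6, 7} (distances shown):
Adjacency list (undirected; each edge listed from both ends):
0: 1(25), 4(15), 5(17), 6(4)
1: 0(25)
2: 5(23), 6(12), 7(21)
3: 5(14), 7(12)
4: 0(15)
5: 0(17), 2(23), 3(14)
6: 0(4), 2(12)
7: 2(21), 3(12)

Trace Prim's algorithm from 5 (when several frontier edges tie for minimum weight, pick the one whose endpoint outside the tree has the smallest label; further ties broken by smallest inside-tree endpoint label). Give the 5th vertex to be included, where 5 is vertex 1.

6

Prim's algorithm from 5:
Step 1: frontier [3–5 14, 0–5 17, 2–5 23] → take 3–5 (14); add 3.
Step 2: frontier [3–7 12, 0–5 17, 2–5 23] → take 3–7 (12); add 7.
Step 3: frontier [0–5 17, 2–5 23, 2–7 21] → take 0–5 (17); add 0.
Step 4: frontier [0–6 4, 0–4 15, 0–1 25, 2–5 23, 2–7 21] → take 0–6 (4); add 6.
Step 5: frontier [0–4 15, 0–1 25, 2–5 23, 2–6 12, 2–7 21] → take 2–6 (12); add 2.
Step 6: frontier [0–4 15, 0–1 25] → take 0–4 (15); add 4.
Step 7: frontier [0–1 25] → take 0–1 (25); add 1.
Vertex order: 5, 3, 7, 0, 6, 2, 4, 1. The 5th vertex is 6.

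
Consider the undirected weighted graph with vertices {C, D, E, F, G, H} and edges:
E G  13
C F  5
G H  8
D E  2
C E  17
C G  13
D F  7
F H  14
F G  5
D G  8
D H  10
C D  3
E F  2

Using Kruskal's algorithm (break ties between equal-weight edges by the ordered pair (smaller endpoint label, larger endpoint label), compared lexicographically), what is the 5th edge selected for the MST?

Kruskal's algorithm — process edges by increasing weight (ties by edge label):
D E (2): add. Components now {C} {D,E} {F} {G} {H}
E F (2): add. Components now {C} {D,E,F} {G} {H}
C D (3): add. Components now {C,D,E,F} {G} {H}
C F (5): skip — C and F already connected.
F G (5): add. Components now {C,D,E,F,G} {H}
D F (7): skip — D and F already connected.
D G (8): skip — D and G already connected.
G H (8): add. Components now {C,D,E,F,G,H}
The 5th edge added is G H.

G-H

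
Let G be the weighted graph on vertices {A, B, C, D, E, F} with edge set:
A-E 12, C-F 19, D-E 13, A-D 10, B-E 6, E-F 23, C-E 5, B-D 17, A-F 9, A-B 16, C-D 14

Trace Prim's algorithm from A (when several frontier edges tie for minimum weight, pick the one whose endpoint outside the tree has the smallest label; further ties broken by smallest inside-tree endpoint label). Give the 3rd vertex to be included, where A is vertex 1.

Prim, starting at A.
Step 1: frontier [A-F 9, A-D 10, A-E 12, A-B 16] → take A-F (9); add F.
Step 2: frontier [A-D 10, A-E 12, A-B 16, C-F 19, E-F 23] → take A-D (10); add D.
Step 3: frontier [A-E 12, A-B 16, D-E 13, C-D 14, B-D 17, C-F 19, E-F 23] → take A-E (12); add E.
Step 4: frontier [A-B 16, C-D 14, B-D 17, C-E 5, B-E 6, C-F 19] → take C-E (5); add C.
Step 5: frontier [A-B 16, B-D 17, B-E 6] → take B-E (6); add B.
Vertex order: A, F, D, E, C, B. The 3rd vertex is D.

D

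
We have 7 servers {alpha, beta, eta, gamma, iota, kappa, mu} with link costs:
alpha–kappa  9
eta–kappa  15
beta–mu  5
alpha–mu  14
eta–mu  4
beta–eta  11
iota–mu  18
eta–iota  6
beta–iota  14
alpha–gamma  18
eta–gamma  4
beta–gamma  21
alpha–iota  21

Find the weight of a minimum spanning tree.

42

Prim, starting at iota.
Step 1: frontier [eta–iota 6, beta–iota 14, iota–mu 18, alpha–iota 21] → take eta–iota (6); add eta.
Step 2: frontier [eta–gamma 4, eta–mu 4, beta–eta 11, eta–kappa 15, beta–iota 14, iota–mu 18, alpha–iota 21] → take eta–gamma (4); add gamma.
Step 3: frontier [eta–mu 4, beta–eta 11, eta–kappa 15, alpha–gamma 18, beta–gamma 21, beta–iota 14, iota–mu 18, alpha–iota 21] → take eta–mu (4); add mu.
Step 4: frontier [beta–eta 11, eta–kappa 15, alpha–gamma 18, beta–gamma 21, beta–iota 14, alpha–iota 21, beta–mu 5, alpha–mu 14] → take beta–mu (5); add beta.
Step 5: frontier [eta–kappa 15, alpha–gamma 18, alpha–iota 21, alpha–mu 14] → take alpha–mu (14); add alpha.
Step 6: frontier [alpha–kappa 9, eta–kappa 15] → take alpha–kappa (9); add kappa.
MST edges: eta–iota, eta–gamma, eta–mu, beta–mu, alpha–mu, alpha–kappa; total weight 6+4+4+5+14+9 = 42.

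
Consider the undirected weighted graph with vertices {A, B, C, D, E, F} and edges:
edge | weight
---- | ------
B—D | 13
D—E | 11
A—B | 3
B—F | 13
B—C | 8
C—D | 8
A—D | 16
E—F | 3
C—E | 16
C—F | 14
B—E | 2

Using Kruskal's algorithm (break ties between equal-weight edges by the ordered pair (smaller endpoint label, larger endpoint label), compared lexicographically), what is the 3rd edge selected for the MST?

E-F

Sort edges by weight, then run Kruskal:
B—E (2): add — endpoints in different components.
A—B (3): add — endpoints in different components.
E—F (3): add — endpoints in different components.
B—C (8): add — endpoints in different components.
C—D (8): add — endpoints in different components.
The 3rd edge added is E—F.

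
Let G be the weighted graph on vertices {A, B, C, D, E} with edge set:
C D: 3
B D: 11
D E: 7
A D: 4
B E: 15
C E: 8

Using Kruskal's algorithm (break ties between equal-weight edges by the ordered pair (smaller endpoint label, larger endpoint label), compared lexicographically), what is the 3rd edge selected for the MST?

Kruskal's algorithm — process edges by increasing weight (ties by edge label):
C D (3): add — endpoints in different components.
A D (4): add — endpoints in different components.
D E (7): add — endpoints in different components.
C E (8): skip — C and E already connected.
B D (11): add — endpoints in different components.
The 3rd edge added is D E.

D-E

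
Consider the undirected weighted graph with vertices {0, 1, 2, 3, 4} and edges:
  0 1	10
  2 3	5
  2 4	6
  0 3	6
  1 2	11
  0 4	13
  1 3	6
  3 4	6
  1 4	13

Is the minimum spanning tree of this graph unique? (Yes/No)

Kruskal's algorithm — process edges by increasing weight (ties by edge label):
2 3 (5): add. Components now {0} {1} {2,3} {4}
0 3 (6): add. Components now {0,2,3} {1} {4}
1 3 (6): add. Components now {0,1,2,3} {4}
2 4 (6): add. Components now {0,1,2,3,4}
Non-tree edge 3 4 has weight 6, equal to the heaviest edge on its tree cycle — swapping gives another MST of the same weight. Not unique.

No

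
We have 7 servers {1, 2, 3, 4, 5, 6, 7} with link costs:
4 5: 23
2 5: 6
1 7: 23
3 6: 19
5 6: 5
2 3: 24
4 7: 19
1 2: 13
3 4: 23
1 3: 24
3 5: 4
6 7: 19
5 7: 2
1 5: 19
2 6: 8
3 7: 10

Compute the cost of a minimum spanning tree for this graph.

49

Prim's algorithm from 7:
Step 1: cheapest edge leaving the tree is 5 7 (2); add 5.
Step 2: cheapest edge leaving the tree is 3 5 (4); add 3.
Step 3: cheapest edge leaving the tree is 5 6 (5); add 6.
Step 4: cheapest edge leaving the tree is 2 5 (6); add 2.
Step 5: cheapest edge leaving the tree is 1 2 (13); add 1.
Step 6: cheapest edge leaving the tree is 4 7 (19); add 4.
MST edges: 5 7, 3 5, 5 6, 2 5, 1 2, 4 7; total weight 2+4+5+6+13+19 = 49.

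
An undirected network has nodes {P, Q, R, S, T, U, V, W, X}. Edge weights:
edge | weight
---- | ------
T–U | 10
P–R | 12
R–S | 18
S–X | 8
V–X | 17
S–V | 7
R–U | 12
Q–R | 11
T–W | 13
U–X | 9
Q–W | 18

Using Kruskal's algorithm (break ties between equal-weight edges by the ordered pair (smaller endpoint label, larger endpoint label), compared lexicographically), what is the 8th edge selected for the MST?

T-W

Sort edges by weight, then run Kruskal:
S–V (7): add — endpoints in different components.
S–X (8): add — endpoints in different components.
U–X (9): add — endpoints in different components.
T–U (10): add — endpoints in different components.
Q–R (11): add — endpoints in different components.
P–R (12): add — endpoints in different components.
R–U (12): add — endpoints in different components.
T–W (13): add — endpoints in different components.
The 8th edge added is T–W.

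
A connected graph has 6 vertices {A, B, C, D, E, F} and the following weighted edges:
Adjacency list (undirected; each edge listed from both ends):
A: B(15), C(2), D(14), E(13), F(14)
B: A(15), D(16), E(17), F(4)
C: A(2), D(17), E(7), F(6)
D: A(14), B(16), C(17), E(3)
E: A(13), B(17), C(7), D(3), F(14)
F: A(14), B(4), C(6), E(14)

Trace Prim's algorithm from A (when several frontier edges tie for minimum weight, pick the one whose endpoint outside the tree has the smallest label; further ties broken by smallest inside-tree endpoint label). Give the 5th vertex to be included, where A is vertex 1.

E

Grow the tree from A using Prim:
Step 1: cheapest edge leaving the tree is A-C (2); add C.
Step 2: cheapest edge leaving the tree is C-F (6); add F.
Step 3: cheapest edge leaving the tree is B-F (4); add B.
Step 4: cheapest edge leaving the tree is C-E (7); add E.
Step 5: cheapest edge leaving the tree is D-E (3); add D.
Vertex order: A, C, F, B, E, D. The 5th vertex is E.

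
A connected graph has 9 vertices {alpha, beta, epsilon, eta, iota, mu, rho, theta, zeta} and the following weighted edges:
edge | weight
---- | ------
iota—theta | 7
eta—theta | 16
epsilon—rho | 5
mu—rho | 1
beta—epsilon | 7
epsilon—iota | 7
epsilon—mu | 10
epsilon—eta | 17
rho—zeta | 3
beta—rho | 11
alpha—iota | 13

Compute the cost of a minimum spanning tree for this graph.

Kruskal's algorithm — process edges by increasing weight (ties by edge label):
mu—rho (1): add — endpoints in different components.
rho—zeta (3): add — endpoints in different components.
epsilon—rho (5): add — endpoints in different components.
beta—epsilon (7): add — endpoints in different components.
epsilon—iota (7): add — endpoints in different components.
iota—theta (7): add — endpoints in different components.
epsilon—mu (10): skip — mu and epsilon already connected.
beta—rho (11): skip — beta and rho already connected.
alpha—iota (13): add — endpoints in different components.
eta—theta (16): add — endpoints in different components.
MST edges: mu—rho, rho—zeta, epsilon—rho, beta—epsilon, epsilon—iota, iota—theta, alpha—iota, eta—theta; total weight 1+3+5+7+7+7+13+16 = 59.

59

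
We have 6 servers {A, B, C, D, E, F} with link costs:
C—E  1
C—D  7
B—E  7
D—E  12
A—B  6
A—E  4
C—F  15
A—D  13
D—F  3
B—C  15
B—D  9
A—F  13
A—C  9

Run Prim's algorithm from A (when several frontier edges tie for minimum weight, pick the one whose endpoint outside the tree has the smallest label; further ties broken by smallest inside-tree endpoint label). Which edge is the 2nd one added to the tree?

Prim's algorithm from A:
Step 1: frontier [A—E 4, A—B 6, A—C 9, A—D 13, A—F 13] → take A—E (4); add E.
Step 2: frontier [A—B 6, A—C 9, A—D 13, A—F 13, C—E 1, B—E 7, D—E 12] → take C—E (1); add C.
Step 3: frontier [A—B 6, A—D 13, A—F 13, C—D 7, B—C 15, C—F 15, B—E 7, D—E 12] → take A—B (6); add B.
Step 4: frontier [A—D 13, A—F 13, B—D 9, C—D 7, C—F 15, D—E 12] → take C—D (7); add D.
Step 5: frontier [A—F 13, C—F 15, D—F 3] → take D—F (3); add F.
The 2nd edge added is C—E.

C-E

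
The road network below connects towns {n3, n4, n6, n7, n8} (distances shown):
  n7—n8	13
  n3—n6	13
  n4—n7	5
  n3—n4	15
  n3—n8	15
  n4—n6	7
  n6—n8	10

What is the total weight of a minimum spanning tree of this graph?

35

Prim, starting at n6.
Step 1: cheapest edge leaving the tree is n4—n6 (7); add n4.
Step 2: cheapest edge leaving the tree is n4—n7 (5); add n7.
Step 3: cheapest edge leaving the tree is n6—n8 (10); add n8.
Step 4: cheapest edge leaving the tree is n3—n6 (13); add n3.
MST edges: n4—n6, n4—n7, n6—n8, n3—n6; total weight 7+5+10+13 = 35.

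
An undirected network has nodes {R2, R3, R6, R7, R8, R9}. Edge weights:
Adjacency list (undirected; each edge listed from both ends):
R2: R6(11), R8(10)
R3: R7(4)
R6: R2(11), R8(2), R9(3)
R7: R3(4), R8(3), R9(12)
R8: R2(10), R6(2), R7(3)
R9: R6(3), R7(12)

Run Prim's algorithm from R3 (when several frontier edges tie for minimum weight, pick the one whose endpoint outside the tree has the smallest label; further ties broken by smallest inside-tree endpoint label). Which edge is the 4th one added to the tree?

Prim's algorithm from R3:
Step 1: frontier [R3 R7 4] → take R3 R7 (4); add R7.
Step 2: frontier [R7 R8 3, R7 R9 12] → take R7 R8 (3); add R8.
Step 3: frontier [R7 R9 12, R6 R8 2, R2 R8 10] → take R6 R8 (2); add R6.
Step 4: frontier [R6 R9 3, R2 R6 11, R7 R9 12, R2 R8 10] → take R6 R9 (3); add R9.
Step 5: frontier [R2 R6 11, R2 R8 10] → take R2 R8 (10); add R2.
The 4th edge added is R6 R9.

R6-R9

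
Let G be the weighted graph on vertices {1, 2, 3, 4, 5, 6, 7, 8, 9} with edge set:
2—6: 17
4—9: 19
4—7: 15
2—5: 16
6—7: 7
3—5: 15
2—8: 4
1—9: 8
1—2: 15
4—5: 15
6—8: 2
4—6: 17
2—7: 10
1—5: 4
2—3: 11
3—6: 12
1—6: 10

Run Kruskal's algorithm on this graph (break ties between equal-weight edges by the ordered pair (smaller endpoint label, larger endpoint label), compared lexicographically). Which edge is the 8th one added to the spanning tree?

4-5

Sort edges by weight, then run Kruskal:
6—8 (2): add — endpoints in different components.
1—5 (4): add — endpoints in different components.
2—8 (4): add — endpoints in different components.
6—7 (7): add — endpoints in different components.
1—9 (8): add — endpoints in different components.
1—6 (10): add — endpoints in different components.
2—7 (10): skip — 2 and 7 already connected.
2—3 (11): add — endpoints in different components.
3—6 (12): skip — 3 and 6 already connected.
1—2 (15): skip — 1 and 2 already connected.
3—5 (15): skip — 3 and 5 already connected.
4—5 (15): add — endpoints in different components.
The 8th edge added is 4—5.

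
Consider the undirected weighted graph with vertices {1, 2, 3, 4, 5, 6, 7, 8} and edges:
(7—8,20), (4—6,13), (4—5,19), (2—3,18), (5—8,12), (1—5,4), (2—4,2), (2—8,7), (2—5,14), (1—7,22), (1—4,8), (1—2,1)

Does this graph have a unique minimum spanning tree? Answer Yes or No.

Sort edges by weight, then run Kruskal:
1—2 (1): add — endpoints in different components.
2—4 (2): add — endpoints in different components.
1—5 (4): add — endpoints in different components.
2—8 (7): add — endpoints in different components.
1—4 (8): skip — 1 and 4 already connected.
5—8 (12): skip — 5 and 8 already connected.
4—6 (13): add — endpoints in different components.
2—5 (14): skip — 2 and 5 already connected.
2—3 (18): add — endpoints in different components.
4—5 (19): skip — 4 and 5 already connected.
7—8 (20): add — endpoints in different components.
Every non-tree edge has weight strictly greater than the heaviest edge on the tree path between its endpoints, so the MST is unique.

Yes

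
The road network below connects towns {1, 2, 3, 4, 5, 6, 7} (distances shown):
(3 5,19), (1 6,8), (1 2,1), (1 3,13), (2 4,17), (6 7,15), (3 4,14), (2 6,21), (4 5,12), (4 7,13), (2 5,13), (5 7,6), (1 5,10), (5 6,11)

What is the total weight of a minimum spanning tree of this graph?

Sort edges by weight, then run Kruskal:
1 2 (1): add. Components now {1,2} {3} {4} {5} {6} {7}
5 7 (6): add. Components now {1,2} {3} {4} {5,7} {6}
1 6 (8): add. Components now {1,2,6} {3} {4} {5,7}
1 5 (10): add. Components now {1,2,5,6,7} {3} {4}
5 6 (11): skip — 5 and 6 already connected.
4 5 (12): add. Components now {1,2,4,5,6,7} {3}
1 3 (13): add. Components now {1,2,3,4,5,6,7}
MST edges: 1 2, 5 7, 1 6, 1 5, 4 5, 1 3; total weight 1+6+8+10+12+13 = 50.

50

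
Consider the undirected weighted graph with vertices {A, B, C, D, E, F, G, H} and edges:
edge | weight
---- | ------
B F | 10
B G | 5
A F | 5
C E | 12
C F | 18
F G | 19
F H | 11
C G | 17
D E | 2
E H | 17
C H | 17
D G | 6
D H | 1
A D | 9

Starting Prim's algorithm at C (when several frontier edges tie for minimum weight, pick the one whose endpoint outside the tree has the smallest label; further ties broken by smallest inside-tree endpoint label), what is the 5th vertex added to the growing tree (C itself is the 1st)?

Prim, starting at C.
Step 1: cheapest edge leaving the tree is C E (12); add E.
Step 2: cheapest edge leaving the tree is D E (2); add D.
Step 3: cheapest edge leaving the tree is D H (1); add H.
Step 4: cheapest edge leaving the tree is D G (6); add G.
Step 5: cheapest edge leaving the tree is B G (5); add B.
Step 6: cheapest edge leaving the tree is A D (9); add A.
Step 7: cheapest edge leaving the tree is A F (5); add F.
Vertex order: C, E, D, H, G, B, A, F. The 5th vertex is G.

G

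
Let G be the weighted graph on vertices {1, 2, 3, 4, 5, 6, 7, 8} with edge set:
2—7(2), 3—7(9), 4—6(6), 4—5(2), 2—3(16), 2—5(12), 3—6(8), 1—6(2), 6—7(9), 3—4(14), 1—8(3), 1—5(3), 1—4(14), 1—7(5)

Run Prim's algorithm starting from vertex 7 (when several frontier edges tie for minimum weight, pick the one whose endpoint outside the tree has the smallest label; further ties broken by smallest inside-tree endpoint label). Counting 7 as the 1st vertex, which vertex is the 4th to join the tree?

Prim, starting at 7.
Step 1: frontier [2—7 2, 1—7 5, 3—7 9, 6—7 9] → take 2—7 (2); add 2.
Step 2: frontier [2—5 12, 2—3 16, 1—7 5, 3—7 9, 6—7 9] → take 1—7 (5); add 1.
Step 3: frontier [1—6 2, 1—5 3, 1—8 3, 1—4 14, 2—5 12, 2—3 16, 3—7 9, 6—7 9] → take 1—6 (2); add 6.
Step 4: frontier [1—5 3, 1—8 3, 1—4 14, 2—5 12, 2—3 16, 4—6 6, 3—6 8, 3—7 9] → take 1—5 (3); add 5.
Step 5: frontier [1—8 3, 1—4 14, 2—3 16, 4—5 2, 4—6 6, 3—6 8, 3—7 9] → take 4—5 (2); add 4.
Step 6: frontier [1—8 3, 2—3 16, 3—4 14, 3—6 8, 3—7 9] → take 1—8 (3); add 8.
Step 7: frontier [2—3 16, 3—4 14, 3—6 8, 3—7 9] → take 3—6 (8); add 3.
Vertex order: 7, 2, 1, 6, 5, 4, 8, 3. The 4th vertex is 6.

6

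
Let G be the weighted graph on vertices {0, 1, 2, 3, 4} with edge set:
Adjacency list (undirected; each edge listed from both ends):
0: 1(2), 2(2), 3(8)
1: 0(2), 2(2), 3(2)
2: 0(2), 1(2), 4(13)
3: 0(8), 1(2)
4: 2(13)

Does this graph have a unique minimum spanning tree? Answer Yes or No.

No

Kruskal: consider edges lightest-first.
0—1 (2): add — endpoints in different components.
0—2 (2): add — endpoints in different components.
1—2 (2): skip — 1 and 2 already connected.
1—3 (2): add — endpoints in different components.
0—3 (8): skip — 0 and 3 already connected.
2—4 (13): add — endpoints in different components.
Non-tree edge 1—2 has weight 2, equal to the heaviest edge on its tree cycle — swapping gives another MST of the same weight. Not unique.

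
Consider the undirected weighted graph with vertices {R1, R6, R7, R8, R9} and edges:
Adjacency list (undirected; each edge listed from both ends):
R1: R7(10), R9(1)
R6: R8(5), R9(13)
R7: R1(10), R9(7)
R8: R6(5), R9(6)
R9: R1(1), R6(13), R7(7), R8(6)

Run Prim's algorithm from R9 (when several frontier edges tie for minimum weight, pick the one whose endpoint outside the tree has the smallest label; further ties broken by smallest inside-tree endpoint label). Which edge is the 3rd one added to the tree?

Grow the tree from R9 using Prim:
Step 1: frontier [R1–R9 1, R8–R9 6, R7–R9 7, R6–R9 13] → take R1–R9 (1); add R1.
Step 2: frontier [R1–R7 10, R8–R9 6, R7–R9 7, R6–R9 13] → take R8–R9 (6); add R8.
Step 3: frontier [R1–R7 10, R6–R8 5, R7–R9 7, R6–R9 13] → take R6–R8 (5); add R6.
Step 4: frontier [R1–R7 10, R7–R9 7] → take R7–R9 (7); add R7.
The 3rd edge added is R6–R8.

R6-R8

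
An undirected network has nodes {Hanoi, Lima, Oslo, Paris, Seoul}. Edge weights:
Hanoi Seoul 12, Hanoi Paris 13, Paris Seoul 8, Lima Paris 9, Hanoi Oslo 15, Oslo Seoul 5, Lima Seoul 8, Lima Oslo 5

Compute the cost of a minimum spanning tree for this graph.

Kruskal: consider edges lightest-first.
Lima Oslo (5): add — endpoints in different components.
Oslo Seoul (5): add — endpoints in different components.
Lima Seoul (8): skip — Seoul and Lima already connected.
Paris Seoul (8): add — endpoints in different components.
Lima Paris (9): skip — Paris and Lima already connected.
Hanoi Seoul (12): add — endpoints in different components.
MST edges: Lima Oslo, Oslo Seoul, Paris Seoul, Hanoi Seoul; total weight 5+5+8+12 = 30.

30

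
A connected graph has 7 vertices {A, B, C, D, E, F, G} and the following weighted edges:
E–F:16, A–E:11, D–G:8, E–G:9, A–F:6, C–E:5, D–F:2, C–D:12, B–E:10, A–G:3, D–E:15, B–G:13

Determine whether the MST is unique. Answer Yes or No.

Kruskal: consider edges lightest-first.
D–F (2): add. Components now {A} {B} {C} {D,F} {E} {G}
A–G (3): add. Components now {A,G} {B} {C} {D,F} {E}
C–E (5): add. Components now {A,G} {B} {C,E} {D,F}
A–F (6): add. Components now {A,D,F,G} {B} {C,E}
D–G (8): skip — D and G already connected.
E–G (9): add. Components now {A,C,D,E,F,G} {B}
B–E (10): add. Components now {A,B,C,D,E,F,G}
Every non-tree edge has weight strictly greater than the heaviest edge on the tree path between its endpoints, so the MST is unique.

Yes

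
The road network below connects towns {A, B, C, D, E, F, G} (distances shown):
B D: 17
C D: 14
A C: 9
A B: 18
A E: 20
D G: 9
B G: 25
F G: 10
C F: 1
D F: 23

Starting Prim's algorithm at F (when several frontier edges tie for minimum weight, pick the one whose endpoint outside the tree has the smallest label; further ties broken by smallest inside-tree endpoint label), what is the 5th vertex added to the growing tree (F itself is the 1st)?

Grow the tree from F using Prim:
Step 1: cheapest edge leaving the tree is C F (1); add C.
Step 2: cheapest edge leaving the tree is A C (9); add A.
Step 3: cheapest edge leaving the tree is F G (10); add G.
Step 4: cheapest edge leaving the tree is D G (9); add D.
Step 5: cheapest edge leaving the tree is B D (17); add B.
Step 6: cheapest edge leaving the tree is A E (20); add E.
Vertex order: F, C, A, G, D, B, E. The 5th vertex is D.

D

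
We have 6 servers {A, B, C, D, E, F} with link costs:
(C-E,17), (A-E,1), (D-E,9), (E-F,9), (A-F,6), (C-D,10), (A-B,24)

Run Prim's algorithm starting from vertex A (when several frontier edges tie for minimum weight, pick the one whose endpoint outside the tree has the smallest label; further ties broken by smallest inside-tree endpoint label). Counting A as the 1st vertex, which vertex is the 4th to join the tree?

D

Prim's algorithm from A:
Step 1: cheapest edge leaving the tree is A-E (1); add E.
Step 2: cheapest edge leaving the tree is A-F (6); add F.
Step 3: cheapest edge leaving the tree is D-E (9); add D.
Step 4: cheapest edge leaving the tree is C-D (10); add C.
Step 5: cheapest edge leaving the tree is A-B (24); add B.
Vertex order: A, E, F, D, C, B. The 4th vertex is D.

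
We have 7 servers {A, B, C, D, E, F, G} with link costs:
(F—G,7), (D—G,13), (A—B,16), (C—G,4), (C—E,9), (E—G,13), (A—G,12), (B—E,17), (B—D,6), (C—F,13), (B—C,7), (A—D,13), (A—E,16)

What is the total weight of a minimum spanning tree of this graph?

45

Grow the tree from C using Prim:
Step 1: cheapest edge leaving the tree is C—G (4); add G.
Step 2: cheapest edge leaving the tree is B—C (7); add B.
Step 3: cheapest edge leaving the tree is B—D (6); add D.
Step 4: cheapest edge leaving the tree is F—G (7); add F.
Step 5: cheapest edge leaving the tree is C—E (9); add E.
Step 6: cheapest edge leaving the tree is A—G (12); add A.
MST edges: C—G, B—C, B—D, F—G, C—E, A—G; total weight 4+7+6+7+9+12 = 45.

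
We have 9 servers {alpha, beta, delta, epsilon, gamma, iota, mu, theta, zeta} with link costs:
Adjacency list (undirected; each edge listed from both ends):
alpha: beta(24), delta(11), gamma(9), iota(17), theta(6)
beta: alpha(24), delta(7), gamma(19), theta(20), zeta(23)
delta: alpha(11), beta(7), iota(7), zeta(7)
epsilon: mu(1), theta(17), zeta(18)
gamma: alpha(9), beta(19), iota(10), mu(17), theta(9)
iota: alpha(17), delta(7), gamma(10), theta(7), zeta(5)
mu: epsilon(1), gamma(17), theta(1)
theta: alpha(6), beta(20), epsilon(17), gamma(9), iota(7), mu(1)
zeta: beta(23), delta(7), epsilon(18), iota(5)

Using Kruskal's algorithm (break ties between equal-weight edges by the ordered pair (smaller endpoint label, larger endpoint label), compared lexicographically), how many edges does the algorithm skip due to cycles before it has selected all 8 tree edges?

Kruskal: consider edges lightest-first.
epsilon—mu (1): add — endpoints in different components.
mu—theta (1): add — endpoints in different components.
iota—zeta (5): add — endpoints in different components.
alpha—theta (6): add — endpoints in different components.
beta—delta (7): add — endpoints in different components.
delta—iota (7): add — endpoints in different components.
delta—zeta (7): skip — delta and zeta already connected.
iota—theta (7): add — endpoints in different components.
alpha—gamma (9): add — endpoints in different components.
Edges rejected before the tree was complete: 1.

1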